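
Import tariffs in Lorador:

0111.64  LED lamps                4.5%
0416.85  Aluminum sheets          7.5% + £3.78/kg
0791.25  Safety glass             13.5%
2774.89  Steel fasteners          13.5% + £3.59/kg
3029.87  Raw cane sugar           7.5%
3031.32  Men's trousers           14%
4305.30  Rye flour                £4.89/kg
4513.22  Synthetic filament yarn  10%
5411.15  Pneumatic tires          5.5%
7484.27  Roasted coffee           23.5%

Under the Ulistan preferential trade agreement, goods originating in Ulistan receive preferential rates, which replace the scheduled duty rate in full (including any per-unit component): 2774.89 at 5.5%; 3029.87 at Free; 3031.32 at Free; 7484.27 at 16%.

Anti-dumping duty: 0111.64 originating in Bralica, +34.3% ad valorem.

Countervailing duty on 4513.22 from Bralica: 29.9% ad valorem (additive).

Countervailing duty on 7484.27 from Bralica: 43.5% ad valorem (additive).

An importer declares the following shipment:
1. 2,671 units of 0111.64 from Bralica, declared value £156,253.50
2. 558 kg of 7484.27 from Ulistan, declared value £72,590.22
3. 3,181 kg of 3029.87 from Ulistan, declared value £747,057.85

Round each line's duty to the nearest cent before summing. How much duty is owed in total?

Line 1 (0111.64, Bralica, 2,671 units, £156,253.50):
Base rate for 0111.64 is 4.5%.
Additional duty on 0111.64 from Bralica: +34.3%. Applied ad valorem rate: 4.5% + 34.3% = 38.8%.
Duty = £156,253.50 × 38.8% = £60,626.36.
Line 2 (7484.27, Ulistan, 558 kg, £72,590.22):
Base rate for 7484.27 is 23.5%.
Origin Ulistan qualifies under the Lorador–Ulistan agreement and 7484.27 is covered: preferential rate 16% applies instead.
The additional-duty order on 7484.27 targets Bralica, not Ulistan; it does not apply.
Duty = £72,590.22 × 16% = £11,614.44.
Line 3 (3029.87, Ulistan, 3,181 kg, £747,057.85):
Base rate for 3029.87 is 7.5%.
Origin Ulistan qualifies under the Lorador–Ulistan agreement and 3029.87 is covered: preferential rate Free applies instead.
Duty = £747,057.85 × 0% = £0.00.
Total = £60,626.36 + £11,614.44 + £0.00 = £72,240.80.

£72,240.80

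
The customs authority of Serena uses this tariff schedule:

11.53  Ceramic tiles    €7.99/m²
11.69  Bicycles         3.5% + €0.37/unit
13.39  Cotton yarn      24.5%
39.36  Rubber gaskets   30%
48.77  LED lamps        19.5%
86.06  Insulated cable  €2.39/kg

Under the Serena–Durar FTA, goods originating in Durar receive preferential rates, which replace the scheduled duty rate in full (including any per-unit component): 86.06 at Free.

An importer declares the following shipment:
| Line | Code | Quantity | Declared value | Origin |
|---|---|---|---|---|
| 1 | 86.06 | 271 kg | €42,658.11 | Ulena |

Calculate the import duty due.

Line 1 (86.06, Ulena, 271 kg, €42,658.11):
Base rate for 86.06 is €2.39/kg.
86.06 has an FTA preferential rate, but origin Ulena is not Durar; base rate stands.
Duty = 271 × €2.39 = €647.69.

€647.69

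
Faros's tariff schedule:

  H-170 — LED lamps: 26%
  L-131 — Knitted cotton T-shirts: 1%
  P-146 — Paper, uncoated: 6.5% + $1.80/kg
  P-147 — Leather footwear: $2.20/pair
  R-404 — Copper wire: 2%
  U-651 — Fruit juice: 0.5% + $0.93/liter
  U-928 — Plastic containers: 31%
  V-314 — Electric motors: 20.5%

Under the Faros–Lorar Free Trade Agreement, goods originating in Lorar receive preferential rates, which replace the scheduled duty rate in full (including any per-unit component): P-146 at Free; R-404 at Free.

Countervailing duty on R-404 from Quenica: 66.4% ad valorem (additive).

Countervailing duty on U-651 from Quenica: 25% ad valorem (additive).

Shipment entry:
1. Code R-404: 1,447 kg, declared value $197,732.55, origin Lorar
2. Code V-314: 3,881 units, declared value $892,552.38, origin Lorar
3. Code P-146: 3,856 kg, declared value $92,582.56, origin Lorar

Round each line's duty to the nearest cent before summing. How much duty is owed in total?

$182,973.24

Line 1 (R-404, Lorar, 1,447 kg, $197,732.55):
Base rate for R-404 is 2%.
Origin Lorar qualifies under the Faros–Lorar agreement and R-404 is covered: preferential rate Free applies instead.
The additional-duty order on R-404 targets Quenica, not Lorar; it does not apply.
Duty = $197,732.55 × 0% = $0.00.
Line 2 (V-314, Lorar, 3,881 units, $892,552.38):
Base rate for V-314 is 20.5%.
Origin Lorar is the FTA partner but V-314 is not on the preference list; base rate stands.
Duty = $892,552.38 × 20.5% = $182,973.24.
Line 3 (P-146, Lorar, 3,856 kg, $92,582.56):
Base rate for P-146 is 6.5% + $1.80/kg.
Origin Lorar qualifies under the Faros–Lorar agreement and P-146 is covered: preferential rate Free applies instead.
Duty = $92,582.56 × 0% = $0.00.
Total = $0.00 + $182,973.24 + $0.00 = $182,973.24.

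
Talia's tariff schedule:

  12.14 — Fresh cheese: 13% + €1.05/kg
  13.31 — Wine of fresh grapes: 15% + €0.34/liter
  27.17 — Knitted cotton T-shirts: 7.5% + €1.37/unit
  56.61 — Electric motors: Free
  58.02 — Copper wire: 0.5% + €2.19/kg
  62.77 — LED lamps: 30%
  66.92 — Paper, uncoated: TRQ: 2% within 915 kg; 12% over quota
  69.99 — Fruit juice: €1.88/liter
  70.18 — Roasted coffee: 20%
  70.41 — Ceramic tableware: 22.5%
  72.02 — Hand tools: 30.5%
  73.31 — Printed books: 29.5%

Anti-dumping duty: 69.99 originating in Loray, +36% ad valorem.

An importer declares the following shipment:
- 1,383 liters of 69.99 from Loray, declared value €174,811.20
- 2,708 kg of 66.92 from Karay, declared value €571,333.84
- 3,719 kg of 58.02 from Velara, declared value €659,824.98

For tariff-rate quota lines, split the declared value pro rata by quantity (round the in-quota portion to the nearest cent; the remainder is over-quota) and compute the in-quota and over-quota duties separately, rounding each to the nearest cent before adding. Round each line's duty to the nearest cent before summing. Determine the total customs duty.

€126,231.19

Line 1 (69.99, Loray, 1,383 liters, €174,811.20):
Base rate for 69.99 is €1.88/liter.
Additional duty on 69.99 from Loray: +36% ad valorem. Applied ad valorem rate = 36%.
Duty = €174,811.20 × 36% + 1,383 × €1.88 = €65,532.07.
Line 2 (66.92, Karay, 2,708 kg, €571,333.84):
Code 66.92 is under a tariff-rate quota (threshold 915 kg). In-quota: 915 kg at 2%; over-quota: 1,793 kg at 12%.
Pro-rata value split: in-quota = €571,333.84 × 915/2,708 = €193,046.70; over-quota = €571,333.84 − €193,046.70 = €378,287.14.
In-quota duty = €193,046.70 × 2% = €3,860.93. Over-quota duty = €378,287.14 × 12% = €45,394.46.
Line duty = €3,860.93 + €45,394.46 = €49,255.39.
Line 3 (58.02, Velara, 3,719 kg, €659,824.98):
Base rate for 58.02 is 0.5% + €2.19/kg.
Duty = €659,824.98 × 0.5% + 3,719 × €2.19 = €11,443.73.
Total = €65,532.07 + €49,255.39 + €11,443.73 = €126,231.19.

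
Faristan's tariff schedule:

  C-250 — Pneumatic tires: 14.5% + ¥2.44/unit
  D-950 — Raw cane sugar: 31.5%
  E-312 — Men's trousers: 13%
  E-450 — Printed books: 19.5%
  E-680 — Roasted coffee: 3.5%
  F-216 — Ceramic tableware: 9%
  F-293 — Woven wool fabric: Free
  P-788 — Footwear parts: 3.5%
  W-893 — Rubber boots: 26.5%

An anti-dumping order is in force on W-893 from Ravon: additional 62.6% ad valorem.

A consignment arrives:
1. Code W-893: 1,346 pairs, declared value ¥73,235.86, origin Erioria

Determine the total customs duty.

Line 1 (W-893, Erioria, 1,346 pairs, ¥73,235.86):
Base rate for W-893 is 26.5%.
The additional-duty order on W-893 targets Ravon, not Erioria; it does not apply.
Duty = ¥73,235.86 × 26.5% = ¥19,407.50.

¥19,407.50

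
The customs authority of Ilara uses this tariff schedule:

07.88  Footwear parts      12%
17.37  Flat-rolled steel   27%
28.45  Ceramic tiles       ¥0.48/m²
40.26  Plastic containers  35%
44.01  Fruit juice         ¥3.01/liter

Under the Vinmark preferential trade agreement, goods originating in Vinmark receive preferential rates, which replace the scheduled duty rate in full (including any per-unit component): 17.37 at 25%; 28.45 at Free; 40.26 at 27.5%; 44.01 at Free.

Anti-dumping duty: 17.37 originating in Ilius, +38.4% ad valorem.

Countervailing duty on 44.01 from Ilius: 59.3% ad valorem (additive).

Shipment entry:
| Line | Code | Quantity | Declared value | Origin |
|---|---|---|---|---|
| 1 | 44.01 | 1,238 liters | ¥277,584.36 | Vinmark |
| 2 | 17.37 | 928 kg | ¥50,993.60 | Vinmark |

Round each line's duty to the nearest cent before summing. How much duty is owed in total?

Line 1 (44.01, Vinmark, 1,238 liters, ¥277,584.36):
Base rate for 44.01 is ¥3.01/liter.
Origin Vinmark qualifies under the Ilara–Vinmark agreement and 44.01 is covered: preferential rate Free applies instead.
The additional-duty order on 44.01 targets Ilius, not Vinmark; it does not apply.
Duty = ¥277,584.36 × 0% = ¥0.00.
Line 2 (17.37, Vinmark, 928 kg, ¥50,993.60):
Base rate for 17.37 is 27%.
Origin Vinmark qualifies under the Ilara–Vinmark agreement and 17.37 is covered: preferential rate 25% applies instead.
The additional-duty order on 17.37 targets Ilius, not Vinmark; it does not apply.
Duty = ¥50,993.60 × 25% = ¥12,748.40.
Total = ¥0.00 + ¥12,748.40 = ¥12,748.40.

¥12,748.40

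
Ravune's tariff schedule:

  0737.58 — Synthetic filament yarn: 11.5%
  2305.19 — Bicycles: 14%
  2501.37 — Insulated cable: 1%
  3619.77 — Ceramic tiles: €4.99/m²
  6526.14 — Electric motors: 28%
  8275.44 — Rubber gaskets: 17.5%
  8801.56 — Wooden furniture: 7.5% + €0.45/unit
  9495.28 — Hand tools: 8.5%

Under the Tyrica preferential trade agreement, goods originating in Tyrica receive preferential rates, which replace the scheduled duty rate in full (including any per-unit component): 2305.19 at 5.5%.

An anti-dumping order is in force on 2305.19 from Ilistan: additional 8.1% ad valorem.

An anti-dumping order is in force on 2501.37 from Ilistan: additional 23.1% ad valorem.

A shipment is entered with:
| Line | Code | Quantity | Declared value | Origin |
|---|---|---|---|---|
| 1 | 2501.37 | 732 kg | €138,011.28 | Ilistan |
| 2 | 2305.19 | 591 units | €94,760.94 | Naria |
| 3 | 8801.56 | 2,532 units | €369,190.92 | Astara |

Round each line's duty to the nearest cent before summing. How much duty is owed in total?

Line 1 (2501.37, Ilistan, 732 kg, €138,011.28):
Base rate for 2501.37 is 1%.
Additional duty on 2501.37 from Ilistan: +23.1%. Applied ad valorem rate: 1% + 23.1% = 24.1%.
Duty = €138,011.28 × 24.1% = €33,260.72.
Line 2 (2305.19, Naria, 591 units, €94,760.94):
Base rate for 2305.19 is 14%.
2305.19 has an FTA preferential rate, but origin Naria is not Tyrica; base rate stands.
The additional-duty order on 2305.19 targets Ilistan, not Naria; it does not apply.
Duty = €94,760.94 × 14% = €13,266.53.
Line 3 (8801.56, Astara, 2,532 units, €369,190.92):
Base rate for 8801.56 is 7.5% + €0.45/unit.
Duty = €369,190.92 × 7.5% + 2,532 × €0.45 = €28,828.72.
Total = €33,260.72 + €13,266.53 + €28,828.72 = €75,355.97.

€75,355.97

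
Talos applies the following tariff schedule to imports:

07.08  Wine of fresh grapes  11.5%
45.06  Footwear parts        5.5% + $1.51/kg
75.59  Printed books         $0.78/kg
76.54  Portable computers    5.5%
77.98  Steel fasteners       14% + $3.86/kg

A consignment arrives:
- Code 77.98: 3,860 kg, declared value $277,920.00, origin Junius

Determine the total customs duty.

Line 1 (77.98, Junius, 3,860 kg, $277,920.00):
Base rate for 77.98 is 14% + $3.86/kg.
Duty = $277,920.00 × 14% + 3,860 × $3.86 = $53,808.40.

$53,808.40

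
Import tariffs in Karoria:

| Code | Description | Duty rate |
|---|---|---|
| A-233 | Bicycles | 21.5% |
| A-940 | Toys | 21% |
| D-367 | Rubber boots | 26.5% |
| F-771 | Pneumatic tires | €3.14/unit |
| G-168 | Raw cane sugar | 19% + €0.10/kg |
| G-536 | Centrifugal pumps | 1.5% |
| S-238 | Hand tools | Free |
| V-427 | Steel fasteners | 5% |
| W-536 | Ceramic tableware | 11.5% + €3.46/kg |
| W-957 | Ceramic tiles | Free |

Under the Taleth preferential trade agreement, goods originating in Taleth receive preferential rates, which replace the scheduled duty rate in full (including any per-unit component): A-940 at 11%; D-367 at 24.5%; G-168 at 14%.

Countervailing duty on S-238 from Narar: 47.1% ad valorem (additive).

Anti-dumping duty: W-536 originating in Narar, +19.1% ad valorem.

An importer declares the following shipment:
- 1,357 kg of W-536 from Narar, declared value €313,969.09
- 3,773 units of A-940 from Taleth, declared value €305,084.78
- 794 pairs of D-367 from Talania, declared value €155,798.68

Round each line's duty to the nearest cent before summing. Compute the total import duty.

Line 1 (W-536, Narar, 1,357 kg, €313,969.09):
Base rate for W-536 is 11.5% + €3.46/kg.
Additional duty on W-536 from Narar: +19.1%. Applied ad valorem rate: 11.5% + 19.1% = 30.6%.
Duty = €313,969.09 × 30.6% + 1,357 × €3.46 = €100,769.76.
Line 2 (A-940, Taleth, 3,773 units, €305,084.78):
Base rate for A-940 is 21%.
Origin Taleth qualifies under the Karoria–Taleth agreement and A-940 is covered: preferential rate 11% applies instead.
Duty = €305,084.78 × 11% = €33,559.33.
Line 3 (D-367, Talania, 794 pairs, €155,798.68):
Base rate for D-367 is 26.5%.
D-367 has an FTA preferential rate, but origin Talania is not Taleth; base rate stands.
Duty = €155,798.68 × 26.5% = €41,286.65.
Total = €100,769.76 + €33,559.33 + €41,286.65 = €175,615.74.

€175,615.74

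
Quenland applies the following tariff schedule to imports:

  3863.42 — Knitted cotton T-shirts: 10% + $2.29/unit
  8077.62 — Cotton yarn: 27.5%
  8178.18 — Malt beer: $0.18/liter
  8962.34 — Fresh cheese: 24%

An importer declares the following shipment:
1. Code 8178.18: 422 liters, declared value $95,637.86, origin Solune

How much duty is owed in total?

$75.96

Line 1 (8178.18, Solune, 422 liters, $95,637.86):
Base rate for 8178.18 is $0.18/liter.
Duty = 422 × $0.18 = $75.96.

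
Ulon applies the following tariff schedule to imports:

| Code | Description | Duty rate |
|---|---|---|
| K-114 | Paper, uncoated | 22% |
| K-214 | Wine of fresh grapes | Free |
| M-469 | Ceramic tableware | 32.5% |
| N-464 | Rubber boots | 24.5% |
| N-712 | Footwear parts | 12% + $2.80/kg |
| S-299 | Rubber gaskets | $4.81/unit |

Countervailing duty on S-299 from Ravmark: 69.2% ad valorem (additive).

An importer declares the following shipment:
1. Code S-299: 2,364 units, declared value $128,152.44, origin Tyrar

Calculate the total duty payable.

Line 1 (S-299, Tyrar, 2,364 units, $128,152.44):
Base rate for S-299 is $4.81/unit.
The additional-duty order on S-299 targets Ravmark, not Tyrar; it does not apply.
Duty = 2,364 × $4.81 = $11,370.84.

$11,370.84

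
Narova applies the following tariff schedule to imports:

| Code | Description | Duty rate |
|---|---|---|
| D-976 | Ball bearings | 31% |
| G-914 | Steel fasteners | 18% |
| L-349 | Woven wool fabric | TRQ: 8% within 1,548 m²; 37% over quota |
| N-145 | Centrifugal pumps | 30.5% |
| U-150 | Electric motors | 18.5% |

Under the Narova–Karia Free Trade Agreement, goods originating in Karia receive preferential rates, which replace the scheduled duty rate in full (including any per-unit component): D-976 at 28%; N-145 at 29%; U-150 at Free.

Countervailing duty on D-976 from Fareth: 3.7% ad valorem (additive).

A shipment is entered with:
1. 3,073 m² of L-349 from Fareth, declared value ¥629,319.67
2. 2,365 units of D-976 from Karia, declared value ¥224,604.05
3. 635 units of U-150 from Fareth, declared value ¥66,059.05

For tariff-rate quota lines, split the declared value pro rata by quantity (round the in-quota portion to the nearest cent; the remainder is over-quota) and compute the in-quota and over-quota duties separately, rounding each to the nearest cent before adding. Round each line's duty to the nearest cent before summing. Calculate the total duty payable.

Line 1 (L-349, Fareth, 3,073 m², ¥629,319.67):
Code L-349 is under a tariff-rate quota (threshold 1,548 m²). In-quota: 1,548 m² at 8%; over-quota: 1,525 m² at 37%.
Pro-rata value split: in-quota = ¥629,319.67 × 1,548/3,073 = ¥317,014.92; over-quota = ¥629,319.67 − ¥317,014.92 = ¥312,304.75.
In-quota duty = ¥317,014.92 × 8% = ¥25,361.19. Over-quota duty = ¥312,304.75 × 37% = ¥115,552.76.
Line duty = ¥25,361.19 + ¥115,552.76 = ¥140,913.95.
Line 2 (D-976, Karia, 2,365 units, ¥224,604.05):
Base rate for D-976 is 31%.
Origin Karia qualifies under the Narova–Karia agreement and D-976 is covered: preferential rate 28% applies instead.
The additional-duty order on D-976 targets Fareth, not Karia; it does not apply.
Duty = ¥224,604.05 × 28% = ¥62,889.13.
Line 3 (U-150, Fareth, 635 units, ¥66,059.05):
Base rate for U-150 is 18.5%.
U-150 has an FTA preferential rate, but origin Fareth is not Karia; base rate stands.
Duty = ¥66,059.05 × 18.5% = ¥12,220.92.
Total = ¥140,913.95 + ¥62,889.13 + ¥12,220.92 = ¥216,024.00.

¥216,024.00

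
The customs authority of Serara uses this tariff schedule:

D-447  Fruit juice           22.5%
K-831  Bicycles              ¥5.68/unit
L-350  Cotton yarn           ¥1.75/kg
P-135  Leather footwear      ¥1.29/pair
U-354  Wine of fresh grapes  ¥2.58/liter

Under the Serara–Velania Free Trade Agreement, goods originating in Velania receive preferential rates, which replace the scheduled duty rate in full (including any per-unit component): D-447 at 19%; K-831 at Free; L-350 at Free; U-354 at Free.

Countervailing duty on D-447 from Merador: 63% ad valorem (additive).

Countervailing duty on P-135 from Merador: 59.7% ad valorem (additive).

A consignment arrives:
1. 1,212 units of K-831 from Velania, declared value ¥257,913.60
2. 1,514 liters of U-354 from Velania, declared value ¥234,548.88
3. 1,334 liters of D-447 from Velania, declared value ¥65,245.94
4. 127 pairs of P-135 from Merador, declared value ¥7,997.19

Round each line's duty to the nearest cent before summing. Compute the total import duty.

Line 1 (K-831, Velania, 1,212 units, ¥257,913.60):
Base rate for K-831 is ¥5.68/unit.
Origin Velania qualifies under the Serara–Velania agreement and K-831 is covered: preferential rate Free applies instead.
Duty = ¥257,913.60 × 0% = ¥0.00.
Line 2 (U-354, Velania, 1,514 liters, ¥234,548.88):
Base rate for U-354 is ¥2.58/liter.
Origin Velania qualifies under the Serara–Velania agreement and U-354 is covered: preferential rate Free applies instead.
Duty = ¥234,548.88 × 0% = ¥0.00.
Line 3 (D-447, Velania, 1,334 liters, ¥65,245.94):
Base rate for D-447 is 22.5%.
Origin Velania qualifies under the Serara–Velania agreement and D-447 is covered: preferential rate 19% applies instead.
The additional-duty order on D-447 targets Merador, not Velania; it does not apply.
Duty = ¥65,245.94 × 19% = ¥12,396.73.
Line 4 (P-135, Merador, 127 pairs, ¥7,997.19):
Base rate for P-135 is ¥1.29/pair.
Additional duty on P-135 from Merador: +59.7% ad valorem. Applied ad valorem rate = 59.7%.
Duty = ¥7,997.19 × 59.7% + 127 × ¥1.29 = ¥4,938.15.
Total = ¥0.00 + ¥0.00 + ¥12,396.73 + ¥4,938.15 = ¥17,334.88.

¥17,334.88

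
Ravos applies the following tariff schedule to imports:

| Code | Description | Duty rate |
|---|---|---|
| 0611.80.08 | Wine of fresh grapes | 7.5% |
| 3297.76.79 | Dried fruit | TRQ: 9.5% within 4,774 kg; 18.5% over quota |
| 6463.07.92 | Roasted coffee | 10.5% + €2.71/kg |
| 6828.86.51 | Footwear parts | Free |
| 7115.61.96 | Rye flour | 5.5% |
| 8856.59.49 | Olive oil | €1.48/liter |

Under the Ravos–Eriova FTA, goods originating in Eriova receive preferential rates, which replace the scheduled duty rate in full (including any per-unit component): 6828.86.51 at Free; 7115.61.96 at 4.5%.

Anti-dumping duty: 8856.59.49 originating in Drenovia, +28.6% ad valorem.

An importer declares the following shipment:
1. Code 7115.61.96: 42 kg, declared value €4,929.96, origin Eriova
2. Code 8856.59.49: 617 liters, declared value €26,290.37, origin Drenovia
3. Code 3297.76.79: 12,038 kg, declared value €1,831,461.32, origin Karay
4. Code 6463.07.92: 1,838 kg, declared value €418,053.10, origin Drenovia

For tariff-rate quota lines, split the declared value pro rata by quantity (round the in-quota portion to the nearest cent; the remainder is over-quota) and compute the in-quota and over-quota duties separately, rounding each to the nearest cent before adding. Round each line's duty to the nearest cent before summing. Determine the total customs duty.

€330,982.49

Line 1 (7115.61.96, Eriova, 42 kg, €4,929.96):
Base rate for 7115.61.96 is 5.5%.
Origin Eriova qualifies under the Ravos–Eriova agreement and 7115.61.96 is covered: preferential rate 4.5% applies instead.
Duty = €4,929.96 × 4.5% = €221.85.
Line 2 (8856.59.49, Drenovia, 617 liters, €26,290.37):
Base rate for 8856.59.49 is €1.48/liter.
Additional duty on 8856.59.49 from Drenovia: +28.6% ad valorem. Applied ad valorem rate = 28.6%.
Duty = €26,290.37 × 28.6% + 617 × €1.48 = €8,432.21.
Line 3 (3297.76.79, Karay, 12,038 kg, €1,831,461.32):
Code 3297.76.79 is under a tariff-rate quota (threshold 4,774 kg). In-quota: 4,774 kg at 9.5%; over-quota: 7,264 kg at 18.5%.
Pro-rata value split: in-quota = €1,831,461.32 × 4,774/12,038 = €726,316.36; over-quota = €1,831,461.32 − €726,316.36 = €1,105,144.96.
In-quota duty = €726,316.36 × 9.5% = €69,000.05. Over-quota duty = €1,105,144.96 × 18.5% = €204,451.82.
Line duty = €69,000.05 + €204,451.82 = €273,451.87.
Line 4 (6463.07.92, Drenovia, 1,838 kg, €418,053.10):
Base rate for 6463.07.92 is 10.5% + €2.71/kg.
Duty = €418,053.10 × 10.5% + 1,838 × €2.71 = €48,876.56.
Total = €221.85 + €8,432.21 + €273,451.87 + €48,876.56 = €330,982.49.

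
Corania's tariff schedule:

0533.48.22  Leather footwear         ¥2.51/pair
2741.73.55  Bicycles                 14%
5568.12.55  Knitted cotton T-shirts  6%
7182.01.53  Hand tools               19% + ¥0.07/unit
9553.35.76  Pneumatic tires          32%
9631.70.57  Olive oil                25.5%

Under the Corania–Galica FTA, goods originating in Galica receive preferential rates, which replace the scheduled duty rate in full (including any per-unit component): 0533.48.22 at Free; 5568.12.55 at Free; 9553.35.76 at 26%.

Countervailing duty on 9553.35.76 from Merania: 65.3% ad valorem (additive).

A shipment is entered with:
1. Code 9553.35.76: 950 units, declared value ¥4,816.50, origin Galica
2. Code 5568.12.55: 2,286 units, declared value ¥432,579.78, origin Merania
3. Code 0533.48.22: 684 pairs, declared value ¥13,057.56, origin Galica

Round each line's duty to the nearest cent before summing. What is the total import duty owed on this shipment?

¥27,207.08

Line 1 (9553.35.76, Galica, 950 units, ¥4,816.50):
Base rate for 9553.35.76 is 32%.
Origin Galica qualifies under the Corania–Galica agreement and 9553.35.76 is covered: preferential rate 26% applies instead.
The additional-duty order on 9553.35.76 targets Merania, not Galica; it does not apply.
Duty = ¥4,816.50 × 26% = ¥1,252.29.
Line 2 (5568.12.55, Merania, 2,286 units, ¥432,579.78):
Base rate for 5568.12.55 is 6%.
5568.12.55 has an FTA preferential rate, but origin Merania is not Galica; base rate stands.
Duty = ¥432,579.78 × 6% = ¥25,954.79.
Line 3 (0533.48.22, Galica, 684 pairs, ¥13,057.56):
Base rate for 0533.48.22 is ¥2.51/pair.
Origin Galica qualifies under the Corania–Galica agreement and 0533.48.22 is covered: preferential rate Free applies instead.
Duty = ¥13,057.56 × 0% = ¥0.00.
Total = ¥1,252.29 + ¥25,954.79 + ¥0.00 = ¥27,207.08.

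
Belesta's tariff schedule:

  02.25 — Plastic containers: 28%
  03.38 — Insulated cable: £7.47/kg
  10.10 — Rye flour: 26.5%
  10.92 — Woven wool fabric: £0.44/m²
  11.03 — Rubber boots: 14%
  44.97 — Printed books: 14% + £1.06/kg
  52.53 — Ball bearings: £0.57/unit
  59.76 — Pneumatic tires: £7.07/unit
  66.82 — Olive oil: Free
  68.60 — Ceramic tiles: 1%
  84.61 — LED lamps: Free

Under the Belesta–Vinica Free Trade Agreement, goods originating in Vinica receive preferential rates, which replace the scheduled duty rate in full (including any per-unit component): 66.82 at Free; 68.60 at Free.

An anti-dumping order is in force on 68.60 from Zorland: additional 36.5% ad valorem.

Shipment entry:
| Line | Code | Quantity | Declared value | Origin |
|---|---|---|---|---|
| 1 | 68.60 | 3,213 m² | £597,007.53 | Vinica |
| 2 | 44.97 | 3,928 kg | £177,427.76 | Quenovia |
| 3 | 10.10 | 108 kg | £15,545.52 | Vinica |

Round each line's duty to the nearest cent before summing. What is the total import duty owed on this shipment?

Line 1 (68.60, Vinica, 3,213 m², £597,007.53):
Base rate for 68.60 is 1%.
Origin Vinica qualifies under the Belesta–Vinica agreement and 68.60 is covered: preferential rate Free applies instead.
The additional-duty order on 68.60 targets Zorland, not Vinica; it does not apply.
Duty = £597,007.53 × 0% = £0.00.
Line 2 (44.97, Quenovia, 3,928 kg, £177,427.76):
Base rate for 44.97 is 14% + £1.06/kg.
Duty = £177,427.76 × 14% + 3,928 × £1.06 = £29,003.57.
Line 3 (10.10, Vinica, 108 kg, £15,545.52):
Base rate for 10.10 is 26.5%.
Origin Vinica is the FTA partner but 10.10 is not on the preference list; base rate stands.
Duty = £15,545.52 × 26.5% = £4,119.56.
Total = £0.00 + £29,003.57 + £4,119.56 = £33,123.13.

£33,123.13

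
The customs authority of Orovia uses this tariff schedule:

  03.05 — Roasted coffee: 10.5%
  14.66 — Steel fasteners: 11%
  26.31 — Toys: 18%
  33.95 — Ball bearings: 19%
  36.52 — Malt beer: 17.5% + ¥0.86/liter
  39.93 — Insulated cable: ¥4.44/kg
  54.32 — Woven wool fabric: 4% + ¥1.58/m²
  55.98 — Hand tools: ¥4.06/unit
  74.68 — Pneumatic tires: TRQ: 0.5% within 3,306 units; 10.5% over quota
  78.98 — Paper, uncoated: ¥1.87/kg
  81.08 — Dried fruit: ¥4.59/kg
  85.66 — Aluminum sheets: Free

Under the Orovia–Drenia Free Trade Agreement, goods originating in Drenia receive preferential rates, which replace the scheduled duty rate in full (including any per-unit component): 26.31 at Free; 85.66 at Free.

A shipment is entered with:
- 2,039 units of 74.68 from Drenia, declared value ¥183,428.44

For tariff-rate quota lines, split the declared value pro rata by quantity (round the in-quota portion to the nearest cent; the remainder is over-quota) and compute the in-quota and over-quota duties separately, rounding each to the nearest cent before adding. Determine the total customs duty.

Line 1 (74.68, Drenia, 2,039 units, ¥183,428.44):
Code 74.68 is under a tariff-rate quota (threshold 3,306 units). Quantity 2,039 units is within the quota, so the in-quota rate 0.5% applies to the full value.
Duty = ¥183,428.44 × 0.5% = ¥917.14.

¥917.14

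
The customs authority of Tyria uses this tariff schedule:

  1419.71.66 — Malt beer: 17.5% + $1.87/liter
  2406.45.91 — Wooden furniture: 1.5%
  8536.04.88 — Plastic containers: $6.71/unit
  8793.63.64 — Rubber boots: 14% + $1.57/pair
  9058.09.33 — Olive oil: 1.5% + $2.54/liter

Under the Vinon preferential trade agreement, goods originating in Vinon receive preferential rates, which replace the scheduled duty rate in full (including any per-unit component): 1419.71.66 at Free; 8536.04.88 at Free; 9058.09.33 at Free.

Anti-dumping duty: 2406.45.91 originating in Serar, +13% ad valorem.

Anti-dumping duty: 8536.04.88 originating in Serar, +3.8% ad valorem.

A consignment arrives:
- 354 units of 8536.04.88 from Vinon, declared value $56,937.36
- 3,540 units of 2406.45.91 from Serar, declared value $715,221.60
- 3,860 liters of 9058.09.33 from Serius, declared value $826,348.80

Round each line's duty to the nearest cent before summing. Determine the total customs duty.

$125,906.76

Line 1 (8536.04.88, Vinon, 354 units, $56,937.36):
Base rate for 8536.04.88 is $6.71/unit.
Origin Vinon qualifies under the Tyria–Vinon agreement and 8536.04.88 is covered: preferential rate Free applies instead.
The additional-duty order on 8536.04.88 targets Serar, not Vinon; it does not apply.
Duty = $56,937.36 × 0% = $0.00.
Line 2 (2406.45.91, Serar, 3,540 units, $715,221.60):
Base rate for 2406.45.91 is 1.5%.
Additional duty on 2406.45.91 from Serar: +13%. Applied ad valorem rate: 1.5% + 13% = 14.5%.
Duty = $715,221.60 × 14.5% = $103,707.13.
Line 3 (9058.09.33, Serius, 3,860 liters, $826,348.80):
Base rate for 9058.09.33 is 1.5% + $2.54/liter.
9058.09.33 has an FTA preferential rate, but origin Serius is not Vinon; base rate stands.
Duty = $826,348.80 × 1.5% + 3,860 × $2.54 = $22,199.63.
Total = $0.00 + $103,707.13 + $22,199.63 = $125,906.76.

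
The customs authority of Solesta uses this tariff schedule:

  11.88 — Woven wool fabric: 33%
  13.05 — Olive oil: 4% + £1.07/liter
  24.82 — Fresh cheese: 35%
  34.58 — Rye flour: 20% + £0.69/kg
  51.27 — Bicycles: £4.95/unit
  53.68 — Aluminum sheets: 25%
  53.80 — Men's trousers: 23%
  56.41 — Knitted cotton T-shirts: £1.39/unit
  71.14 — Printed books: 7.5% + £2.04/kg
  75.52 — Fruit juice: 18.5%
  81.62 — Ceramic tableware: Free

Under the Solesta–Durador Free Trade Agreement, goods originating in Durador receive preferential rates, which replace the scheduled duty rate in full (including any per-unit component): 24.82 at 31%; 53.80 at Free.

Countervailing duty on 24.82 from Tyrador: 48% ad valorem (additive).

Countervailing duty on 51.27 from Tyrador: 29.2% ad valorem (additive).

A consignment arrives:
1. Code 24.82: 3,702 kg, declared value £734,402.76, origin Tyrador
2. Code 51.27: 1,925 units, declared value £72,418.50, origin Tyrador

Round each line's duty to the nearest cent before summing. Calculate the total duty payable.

Line 1 (24.82, Tyrador, 3,702 kg, £734,402.76):
Base rate for 24.82 is 35%.
24.82 has an FTA preferential rate, but origin Tyrador is not Durador; base rate stands.
Additional duty on 24.82 from Tyrador: +48%. Applied ad valorem rate: 35% + 48% = 83%.
Duty = £734,402.76 × 83% = £609,554.29.
Line 2 (51.27, Tyrador, 1,925 units, £72,418.50):
Base rate for 51.27 is £4.95/unit.
Additional duty on 51.27 from Tyrador: +29.2% ad valorem. Applied ad valorem rate = 29.2%.
Duty = £72,418.50 × 29.2% + 1,925 × £4.95 = £30,674.95.
Total = £609,554.29 + £30,674.95 = £640,229.24.

£640,229.24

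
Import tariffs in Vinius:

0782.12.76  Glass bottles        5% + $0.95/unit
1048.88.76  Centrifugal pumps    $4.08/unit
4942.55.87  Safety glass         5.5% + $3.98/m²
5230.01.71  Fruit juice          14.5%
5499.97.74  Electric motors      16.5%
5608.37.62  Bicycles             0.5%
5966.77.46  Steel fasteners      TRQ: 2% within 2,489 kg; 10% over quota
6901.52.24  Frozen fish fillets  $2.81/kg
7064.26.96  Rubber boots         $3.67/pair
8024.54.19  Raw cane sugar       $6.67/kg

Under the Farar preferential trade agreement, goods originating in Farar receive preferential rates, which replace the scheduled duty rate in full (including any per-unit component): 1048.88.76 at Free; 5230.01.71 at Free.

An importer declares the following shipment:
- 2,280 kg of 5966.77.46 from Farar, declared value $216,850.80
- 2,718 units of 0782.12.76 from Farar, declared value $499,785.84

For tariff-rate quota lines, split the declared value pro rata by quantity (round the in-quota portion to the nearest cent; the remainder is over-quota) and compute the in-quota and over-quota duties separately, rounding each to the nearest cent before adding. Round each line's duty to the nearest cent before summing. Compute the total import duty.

Line 1 (5966.77.46, Farar, 2,280 kg, $216,850.80):
Code 5966.77.46 is under a tariff-rate quota (threshold 2,489 kg). Quantity 2,280 kg is within the quota, so the in-quota rate 2% applies to the full value.
Duty = $216,850.80 × 2% = $4,337.02.
Line 2 (0782.12.76, Farar, 2,718 units, $499,785.84):
Base rate for 0782.12.76 is 5% + $0.95/unit.
Origin Farar is the FTA partner but 0782.12.76 is not on the preference list; base rate stands.
Duty = $499,785.84 × 5% + 2,718 × $0.95 = $27,571.39.
Total = $4,337.02 + $27,571.39 = $31,908.41.

$31,908.41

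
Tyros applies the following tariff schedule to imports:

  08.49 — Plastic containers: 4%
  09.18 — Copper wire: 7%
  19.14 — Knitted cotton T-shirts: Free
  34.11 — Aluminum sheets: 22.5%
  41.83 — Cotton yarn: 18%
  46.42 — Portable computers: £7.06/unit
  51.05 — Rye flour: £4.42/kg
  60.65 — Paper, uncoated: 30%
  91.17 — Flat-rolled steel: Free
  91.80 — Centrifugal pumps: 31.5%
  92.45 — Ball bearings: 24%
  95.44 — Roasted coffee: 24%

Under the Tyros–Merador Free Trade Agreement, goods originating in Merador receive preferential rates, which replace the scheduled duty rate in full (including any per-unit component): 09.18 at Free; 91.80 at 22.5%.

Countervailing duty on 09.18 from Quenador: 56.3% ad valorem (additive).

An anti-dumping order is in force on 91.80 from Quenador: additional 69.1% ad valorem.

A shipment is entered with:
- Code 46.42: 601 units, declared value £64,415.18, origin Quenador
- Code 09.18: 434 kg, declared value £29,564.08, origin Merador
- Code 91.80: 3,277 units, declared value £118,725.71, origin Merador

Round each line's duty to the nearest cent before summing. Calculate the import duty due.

£30,956.34

Line 1 (46.42, Quenador, 601 units, £64,415.18):
Base rate for 46.42 is £7.06/unit.
Duty = 601 × £7.06 = £4,243.06.
Line 2 (09.18, Merador, 434 kg, £29,564.08):
Base rate for 09.18 is 7%.
Origin Merador qualifies under the Tyros–Merador agreement and 09.18 is covered: preferential rate Free applies instead.
The additional-duty order on 09.18 targets Quenador, not Merador; it does not apply.
Duty = £29,564.08 × 0% = £0.00.
Line 3 (91.80, Merador, 3,277 units, £118,725.71):
Base rate for 91.80 is 31.5%.
Origin Merador qualifies under the Tyros–Merador agreement and 91.80 is covered: preferential rate 22.5% applies instead.
The additional-duty order on 91.80 targets Quenador, not Merador; it does not apply.
Duty = £118,725.71 × 22.5% = £26,713.28.
Total = £4,243.06 + £0.00 + £26,713.28 = £30,956.34.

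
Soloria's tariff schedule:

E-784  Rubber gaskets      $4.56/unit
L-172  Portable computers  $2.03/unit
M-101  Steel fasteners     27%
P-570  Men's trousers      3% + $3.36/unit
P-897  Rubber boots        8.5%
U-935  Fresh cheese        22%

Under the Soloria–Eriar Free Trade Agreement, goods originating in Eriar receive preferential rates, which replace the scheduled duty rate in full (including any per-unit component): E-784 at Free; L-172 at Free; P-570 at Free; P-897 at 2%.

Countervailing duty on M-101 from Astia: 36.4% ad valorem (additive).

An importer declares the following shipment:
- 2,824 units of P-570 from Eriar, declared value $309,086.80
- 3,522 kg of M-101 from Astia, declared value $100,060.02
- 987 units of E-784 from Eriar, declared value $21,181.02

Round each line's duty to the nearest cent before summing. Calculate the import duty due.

Line 1 (P-570, Eriar, 2,824 units, $309,086.80):
Base rate for P-570 is 3% + $3.36/unit.
Origin Eriar qualifies under the Soloria–Eriar agreement and P-570 is covered: preferential rate Free applies instead.
Duty = $309,086.80 × 0% = $0.00.
Line 2 (M-101, Astia, 3,522 kg, $100,060.02):
Base rate for M-101 is 27%.
Additional duty on M-101 from Astia: +36.4%. Applied ad valorem rate: 27% + 36.4% = 63.4%.
Duty = $100,060.02 × 63.4% = $63,438.05.
Line 3 (E-784, Eriar, 987 units, $21,181.02):
Base rate for E-784 is $4.56/unit.
Origin Eriar qualifies under the Soloria–Eriar agreement and E-784 is covered: preferential rate Free applies instead.
Duty = $21,181.02 × 0% = $0.00.
Total = $0.00 + $63,438.05 + $0.00 = $63,438.05.

$63,438.05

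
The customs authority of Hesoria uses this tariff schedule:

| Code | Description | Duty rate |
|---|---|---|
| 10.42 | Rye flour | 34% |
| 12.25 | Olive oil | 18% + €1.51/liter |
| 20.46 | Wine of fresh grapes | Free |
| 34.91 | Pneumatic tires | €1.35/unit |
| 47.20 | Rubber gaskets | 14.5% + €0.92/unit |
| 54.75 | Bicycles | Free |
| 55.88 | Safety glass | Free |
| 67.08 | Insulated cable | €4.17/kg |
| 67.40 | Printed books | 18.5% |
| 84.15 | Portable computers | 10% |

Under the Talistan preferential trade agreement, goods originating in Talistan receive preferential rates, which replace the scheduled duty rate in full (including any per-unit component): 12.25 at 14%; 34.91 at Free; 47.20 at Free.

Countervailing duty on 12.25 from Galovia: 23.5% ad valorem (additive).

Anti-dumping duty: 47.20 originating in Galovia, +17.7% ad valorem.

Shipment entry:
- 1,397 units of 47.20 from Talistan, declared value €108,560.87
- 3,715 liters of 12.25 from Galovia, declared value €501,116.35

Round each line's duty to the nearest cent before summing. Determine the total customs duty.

Line 1 (47.20, Talistan, 1,397 units, €108,560.87):
Base rate for 47.20 is 14.5% + €0.92/unit.
Origin Talistan qualifies under the Hesoria–Talistan agreement and 47.20 is covered: preferential rate Free applies instead.
The additional-duty order on 47.20 targets Galovia, not Talistan; it does not apply.
Duty = €108,560.87 × 0% = €0.00.
Line 2 (12.25, Galovia, 3,715 liters, €501,116.35):
Base rate for 12.25 is 18% + €1.51/liter.
12.25 has an FTA preferential rate, but origin Galovia is not Talistan; base rate stands.
Additional duty on 12.25 from Galovia: +23.5%. Applied ad valorem rate: 18% + 23.5% = 41.5%.
Duty = €501,116.35 × 41.5% + 3,715 × €1.51 = €213,572.94.
Total = €0.00 + €213,572.94 = €213,572.94.

€213,572.94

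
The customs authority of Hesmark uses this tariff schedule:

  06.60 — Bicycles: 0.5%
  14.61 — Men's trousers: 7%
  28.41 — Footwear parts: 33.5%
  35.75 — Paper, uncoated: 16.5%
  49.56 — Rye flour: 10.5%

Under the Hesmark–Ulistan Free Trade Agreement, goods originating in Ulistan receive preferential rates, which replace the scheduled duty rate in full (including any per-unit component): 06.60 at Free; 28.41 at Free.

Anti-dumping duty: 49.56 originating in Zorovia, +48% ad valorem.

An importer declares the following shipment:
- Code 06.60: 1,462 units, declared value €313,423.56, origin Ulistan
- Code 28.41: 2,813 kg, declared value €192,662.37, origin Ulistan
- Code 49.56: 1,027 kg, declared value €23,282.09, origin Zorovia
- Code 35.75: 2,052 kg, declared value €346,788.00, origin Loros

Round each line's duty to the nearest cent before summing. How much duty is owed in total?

€70,840.04

Line 1 (06.60, Ulistan, 1,462 units, €313,423.56):
Base rate for 06.60 is 0.5%.
Origin Ulistan qualifies under the Hesmark–Ulistan agreement and 06.60 is covered: preferential rate Free applies instead.
Duty = €313,423.56 × 0% = €0.00.
Line 2 (28.41, Ulistan, 2,813 kg, €192,662.37):
Base rate for 28.41 is 33.5%.
Origin Ulistan qualifies under the Hesmark–Ulistan agreement and 28.41 is covered: preferential rate Free applies instead.
Duty = €192,662.37 × 0% = €0.00.
Line 3 (49.56, Zorovia, 1,027 kg, €23,282.09):
Base rate for 49.56 is 10.5%.
Additional duty on 49.56 from Zorovia: +48%. Applied ad valorem rate: 10.5% + 48% = 58.5%.
Duty = €23,282.09 × 58.5% = €13,620.02.
Line 4 (35.75, Loros, 2,052 kg, €346,788.00):
Base rate for 35.75 is 16.5%.
Duty = €346,788.00 × 16.5% = €57,220.02.
Total = €0.00 + €0.00 + €13,620.02 + €57,220.02 = €70,840.04.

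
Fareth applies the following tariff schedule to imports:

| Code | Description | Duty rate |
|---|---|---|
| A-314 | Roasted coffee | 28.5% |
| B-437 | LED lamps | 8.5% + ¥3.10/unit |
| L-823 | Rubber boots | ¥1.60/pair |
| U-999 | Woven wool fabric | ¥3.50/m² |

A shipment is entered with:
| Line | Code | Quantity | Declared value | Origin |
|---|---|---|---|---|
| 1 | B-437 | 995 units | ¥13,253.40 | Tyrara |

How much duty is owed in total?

¥4,211.04

Line 1 (B-437, Tyrara, 995 units, ¥13,253.40):
Base rate for B-437 is 8.5% + ¥3.10/unit.
Duty = ¥13,253.40 × 8.5% + 995 × ¥3.10 = ¥4,211.04.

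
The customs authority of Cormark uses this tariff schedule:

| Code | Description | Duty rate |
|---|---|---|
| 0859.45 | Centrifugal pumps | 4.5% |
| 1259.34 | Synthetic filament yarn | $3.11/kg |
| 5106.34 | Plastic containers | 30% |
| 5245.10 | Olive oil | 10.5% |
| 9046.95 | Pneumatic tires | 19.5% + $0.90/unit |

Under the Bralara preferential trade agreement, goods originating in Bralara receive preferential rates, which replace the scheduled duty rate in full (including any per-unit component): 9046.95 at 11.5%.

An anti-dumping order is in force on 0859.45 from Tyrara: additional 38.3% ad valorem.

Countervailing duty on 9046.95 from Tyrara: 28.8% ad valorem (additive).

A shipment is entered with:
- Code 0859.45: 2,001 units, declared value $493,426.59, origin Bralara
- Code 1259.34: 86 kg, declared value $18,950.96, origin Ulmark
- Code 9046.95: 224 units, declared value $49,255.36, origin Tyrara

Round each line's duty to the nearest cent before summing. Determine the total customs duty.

Line 1 (0859.45, Bralara, 2,001 units, $493,426.59):
Base rate for 0859.45 is 4.5%.
Origin Bralara is the FTA partner but 0859.45 is not on the preference list; base rate stands.
The additional-duty order on 0859.45 targets Tyrara, not Bralara; it does not apply.
Duty = $493,426.59 × 4.5% = $22,204.20.
Line 2 (1259.34, Ulmark, 86 kg, $18,950.96):
Base rate for 1259.34 is $3.11/kg.
Duty = 86 × $3.11 = $267.46.
Line 3 (9046.95, Tyrara, 224 units, $49,255.36):
Base rate for 9046.95 is 19.5% + $0.90/unit.
9046.95 has an FTA preferential rate, but origin Tyrara is not Bralara; base rate stands.
Additional duty on 9046.95 from Tyrara: +28.8%. Applied ad valorem rate: 19.5% + 28.8% = 48.3%.
Duty = $49,255.36 × 48.3% + 224 × $0.90 = $23,991.94.
Total = $22,204.20 + $267.46 + $23,991.94 = $46,463.60.

$46,463.60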